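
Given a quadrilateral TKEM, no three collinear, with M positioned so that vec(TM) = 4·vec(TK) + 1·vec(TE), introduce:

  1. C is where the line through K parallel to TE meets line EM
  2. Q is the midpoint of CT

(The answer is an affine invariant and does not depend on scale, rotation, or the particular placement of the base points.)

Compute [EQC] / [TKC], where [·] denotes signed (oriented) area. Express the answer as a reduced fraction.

Assign T = (0, 0), K = (1, 0), E = (0, 1), M = (4, 1) — the answer is frame-independent, so this choice is without loss of generality.
1. C is where the line through K parallel to TE meets line EM ⇒ C = (1, 1)
2. Q is the midpoint of CT ⇒ Q = (1/2, 1/2)
2·[EQC] = 1/2, 2·[TKC] = 1
[EQC]:[TKC] = 1/2:1 = 1/2

[EQC]:[TKC] = 1/2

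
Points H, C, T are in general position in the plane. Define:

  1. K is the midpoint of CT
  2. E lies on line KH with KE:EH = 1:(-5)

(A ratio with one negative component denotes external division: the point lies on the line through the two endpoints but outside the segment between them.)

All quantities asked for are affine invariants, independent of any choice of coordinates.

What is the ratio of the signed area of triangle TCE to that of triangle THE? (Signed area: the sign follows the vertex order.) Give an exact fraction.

[TCE]:[THE] = 2/5

Set H = (0, 0), C = (1, 0), T = (0, 1); any affine frame gives the same invariant.
1. K is the midpoint of CT ⇒ K = (1/2, 1/2)
2. E lies on line KH with KE:EH = 1:(-5) ⇒ E = (5/8, 5/8)
2·[TCE] = 1/4, 2·[THE] = 5/8
[TCE]:[THE] = 1/4:5/8 = 2/5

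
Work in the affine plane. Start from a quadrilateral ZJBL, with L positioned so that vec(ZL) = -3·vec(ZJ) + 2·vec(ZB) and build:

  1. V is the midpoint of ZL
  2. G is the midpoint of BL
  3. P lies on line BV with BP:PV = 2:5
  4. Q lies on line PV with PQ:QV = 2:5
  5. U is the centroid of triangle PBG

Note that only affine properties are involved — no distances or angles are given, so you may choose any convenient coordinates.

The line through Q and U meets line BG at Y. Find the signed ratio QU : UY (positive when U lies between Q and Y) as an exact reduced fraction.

QU:UY = 29/7

Set Z = (0, 0), J = (1, 0), B = (0, 1), L = (-3, 2); any affine frame gives the same invariant.
1. V is the midpoint of ZL ⇒ V = (-3/2, 1)
2. G is the midpoint of BL ⇒ G = (-3/2, 3/2)
3. P lies on line BV with BP:PV = 2:5 ⇒ P = (-3/7, 1)
4. Q lies on line PV with PQ:QV = 2:5 ⇒ Q = (-36/49, 1)
5. U is the centroid of triangle PBG ⇒ U = (-9/14, 7/6)
line QU meets BG at Y = (-18/29, 35/29)
U = Q + t·(Y−Q) with t = 29/36, so QU:UY = 29/36:7/36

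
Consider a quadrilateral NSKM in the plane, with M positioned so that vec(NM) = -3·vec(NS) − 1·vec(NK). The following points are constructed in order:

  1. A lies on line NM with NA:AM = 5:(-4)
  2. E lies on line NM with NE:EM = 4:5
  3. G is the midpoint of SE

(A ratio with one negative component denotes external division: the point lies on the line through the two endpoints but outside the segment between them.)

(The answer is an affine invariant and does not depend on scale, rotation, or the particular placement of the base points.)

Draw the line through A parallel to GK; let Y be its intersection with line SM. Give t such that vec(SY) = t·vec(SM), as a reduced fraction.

Set N = (0, 0), S = (1, 0), K = (0, 1), M = (-3, -1); any affine frame gives the same invariant.
1. A lies on line NM with NA:AM = 5:(-4) ⇒ A = (-15, -5)
2. E lies on line NM with NE:EM = 4:5 ⇒ E = (-4/3, -4/9)
3. G is the midpoint of SE ⇒ G = (-1/6, -2/9)
through A parallel to GK: direction (1/6, 11/9); meets SM at Y = (-1263/85, -337/85)
Y = S + t·(M−S) with t = 337/85

t = 337/85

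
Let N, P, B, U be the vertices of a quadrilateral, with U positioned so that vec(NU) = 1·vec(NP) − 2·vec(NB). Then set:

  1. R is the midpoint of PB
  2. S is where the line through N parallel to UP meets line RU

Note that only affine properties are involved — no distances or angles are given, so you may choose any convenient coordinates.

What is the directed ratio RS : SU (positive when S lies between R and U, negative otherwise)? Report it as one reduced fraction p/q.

Set N = (0, 0), P = (1, 0), B = (0, 1), U = (1, -2); any affine frame gives the same invariant.
1. R is the midpoint of PB ⇒ R = (1/2, 1/2)
2. S is where the line through N parallel to UP meets line RU ⇒ S = (0, 3)
S = R + t·(U−R) with t = -1, so RS:SU = t:(1−t) = -1:2

RS:SU = -1/2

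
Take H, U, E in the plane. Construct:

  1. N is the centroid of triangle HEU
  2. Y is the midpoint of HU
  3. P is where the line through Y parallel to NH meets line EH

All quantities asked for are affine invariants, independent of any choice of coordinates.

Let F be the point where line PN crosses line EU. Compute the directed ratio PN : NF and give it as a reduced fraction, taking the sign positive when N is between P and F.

Set H = (0, 0), U = (1, 0), E = (0, 1); any affine frame gives the same invariant.
1. N is the centroid of triangle HEU ⇒ N = (1/3, 1/3)
2. Y is the midpoint of HU ⇒ Y = (1/2, 0)
3. P is where the line through Y parallel to NH meets line EH ⇒ P = (0, -1/2)
line PN meets EU at F = (3/7, 4/7)
N = P + t·(F−P) with t = 7/9, so PN:NF = 7/9:2/9

PN:NF = 7/2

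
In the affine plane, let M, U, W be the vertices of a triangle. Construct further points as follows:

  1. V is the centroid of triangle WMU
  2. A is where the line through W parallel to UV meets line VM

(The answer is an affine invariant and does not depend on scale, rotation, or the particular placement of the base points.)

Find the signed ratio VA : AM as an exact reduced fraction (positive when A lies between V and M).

Assign M = (0, 0), U = (1, 0), W = (0, 1) — the answer is frame-independent, so this choice is without loss of generality.
1. V is the centroid of triangle WMU ⇒ V = (1/3, 1/3)
2. A is where the line through W parallel to UV meets line VM ⇒ A = (2/3, 2/3)
A = V + t·(M−V) with t = -1, so VA:AM = t:(1−t) = -1:2

VA:AM = -1/2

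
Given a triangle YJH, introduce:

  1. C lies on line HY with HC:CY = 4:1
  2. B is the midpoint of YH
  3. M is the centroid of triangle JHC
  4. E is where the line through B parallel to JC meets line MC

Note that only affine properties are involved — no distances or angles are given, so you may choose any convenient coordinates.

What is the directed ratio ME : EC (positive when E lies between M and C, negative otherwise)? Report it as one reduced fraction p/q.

Assign Y = (0, 0), J = (1, 0), H = (0, 1) — the answer is frame-independent, so this choice is without loss of generality.
1. C lies on line HY with HC:CY = 4:1 ⇒ C = (0, 1/5)
2. B is the midpoint of YH ⇒ B = (0, 1/2)
3. M is the centroid of triangle JHC ⇒ M = (1/3, 2/5)
4. E is where the line through B parallel to JC meets line MC ⇒ E = (3/8, 17/40)
E = M + t·(C−M) with t = -1/8, so ME:EC = t:(1−t) = -1/8:9/8

ME:EC = -1/9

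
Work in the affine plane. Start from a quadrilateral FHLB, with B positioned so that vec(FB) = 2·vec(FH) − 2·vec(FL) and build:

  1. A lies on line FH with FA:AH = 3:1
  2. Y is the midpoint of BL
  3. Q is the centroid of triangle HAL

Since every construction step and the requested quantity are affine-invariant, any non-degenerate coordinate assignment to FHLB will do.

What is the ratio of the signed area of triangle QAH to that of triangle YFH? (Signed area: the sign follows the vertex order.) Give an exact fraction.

[QAH]:[YFH] = -1/6

Work in coordinates with F = (0, 0), H = (1, 0), L = (0, 1), B = (2, -2).
1. A lies on line FH with FA:AH = 3:1 ⇒ A = (3/4, 0)
2. Y is the midpoint of BL ⇒ Y = (1, -1/2)
3. Q is the centroid of triangle HAL ⇒ Q = (7/12, 1/3)
2·[QAH] = 1/12, 2·[YFH] = -1/2
[QAH]:[YFH] = 1/12:-1/2 = -1/6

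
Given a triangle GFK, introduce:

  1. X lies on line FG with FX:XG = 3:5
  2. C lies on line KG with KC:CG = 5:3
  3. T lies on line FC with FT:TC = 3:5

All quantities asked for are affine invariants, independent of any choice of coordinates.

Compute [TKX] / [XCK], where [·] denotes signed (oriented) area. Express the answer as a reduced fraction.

Work in coordinates with G = (0, 0), F = (1, 0), K = (0, 1).
1. X lies on line FG with FX:XG = 3:5 ⇒ X = (5/8, 0)
2. C lies on line KG with KC:CG = 5:3 ⇒ C = (0, 3/8)
3. T lies on line FC with FT:TC = 3:5 ⇒ T = (5/8, 9/64)
2·[TKX] = 45/512, 2·[XCK] = -25/64
[TKX]:[XCK] = 45/512:-25/64 = -9/40

[TKX]:[XCK] = -9/40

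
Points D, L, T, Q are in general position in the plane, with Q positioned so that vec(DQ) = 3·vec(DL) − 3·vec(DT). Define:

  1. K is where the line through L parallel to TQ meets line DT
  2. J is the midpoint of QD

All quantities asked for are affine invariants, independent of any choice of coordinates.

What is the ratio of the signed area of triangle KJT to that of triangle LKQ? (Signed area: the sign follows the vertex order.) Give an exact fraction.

[KJT]:[LKQ] = -3/2

Choose coordinates D = (0, 0), L = (1, 0), T = (0, 1), Q = (3, -3).
1. K is where the line through L parallel to TQ meets line DT ⇒ K = (0, 4/3)
2. J is the midpoint of QD ⇒ J = (3/2, -3/2)
2·[KJT] = -1/2, 2·[LKQ] = 1/3
[KJT]:[LKQ] = -1/2:1/3 = -3/2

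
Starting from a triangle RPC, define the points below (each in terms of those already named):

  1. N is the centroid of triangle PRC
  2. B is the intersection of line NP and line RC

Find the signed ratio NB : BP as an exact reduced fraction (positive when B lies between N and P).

Work in coordinates with R = (0, 0), P = (1, 0), C = (0, 1).
1. N is the centroid of triangle PRC ⇒ N = (1/3, 1/3)
2. B is the intersection of line NP and line RC ⇒ B = (0, 1/2)
B = N + t·(P−N) with t = -1/2, so NB:BP = t:(1−t) = -1/2:3/2

NB:BP = -1/3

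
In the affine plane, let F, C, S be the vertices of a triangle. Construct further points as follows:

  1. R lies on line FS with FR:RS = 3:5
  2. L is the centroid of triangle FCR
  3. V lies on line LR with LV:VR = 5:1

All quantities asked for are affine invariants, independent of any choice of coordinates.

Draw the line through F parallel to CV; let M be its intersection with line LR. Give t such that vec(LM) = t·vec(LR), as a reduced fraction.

t = -11/6

Assign F = (0, 0), C = (1, 0), S = (0, 1) — the answer is frame-independent, so this choice is without loss of generality.
1. R lies on line FS with FR:RS = 3:5 ⇒ R = (0, 3/8)
2. L is the centroid of triangle FCR ⇒ L = (1/3, 1/8)
3. V lies on line LR with LV:VR = 5:1 ⇒ V = (1/18, 1/3)
through F parallel to CV: direction (-17/18, 1/3); meets LR at M = (17/18, -1/3)
M = L + t·(R−L) with t = -11/6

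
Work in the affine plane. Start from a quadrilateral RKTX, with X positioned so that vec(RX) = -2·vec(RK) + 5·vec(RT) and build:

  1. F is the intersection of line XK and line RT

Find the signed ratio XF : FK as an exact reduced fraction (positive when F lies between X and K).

Set R = (0, 0), K = (1, 0), T = (0, 1), X = (-2, 5); any affine frame gives the same invariant.
1. F is the intersection of line XK and line RT ⇒ F = (0, 5/3)
F = X + t·(K−X) with t = 2/3, so XF:FK = t:(1−t) = 2/3:1/3

XF:FK = 2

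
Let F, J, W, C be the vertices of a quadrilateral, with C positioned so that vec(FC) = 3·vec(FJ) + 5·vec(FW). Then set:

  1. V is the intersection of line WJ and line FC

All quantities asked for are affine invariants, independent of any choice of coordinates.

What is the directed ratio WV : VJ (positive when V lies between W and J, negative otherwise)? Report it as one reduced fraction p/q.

Assign F = (0, 0), J = (1, 0), W = (0, 1), C = (3, 5) — the answer is frame-independent, so this choice is without loss of generality.
1. V is the intersection of line WJ and line FC ⇒ V = (3/8, 5/8)
V = W + t·(J−W) with t = 3/8, so WV:VJ = t:(1−t) = 3/8:5/8

WV:VJ = 3/5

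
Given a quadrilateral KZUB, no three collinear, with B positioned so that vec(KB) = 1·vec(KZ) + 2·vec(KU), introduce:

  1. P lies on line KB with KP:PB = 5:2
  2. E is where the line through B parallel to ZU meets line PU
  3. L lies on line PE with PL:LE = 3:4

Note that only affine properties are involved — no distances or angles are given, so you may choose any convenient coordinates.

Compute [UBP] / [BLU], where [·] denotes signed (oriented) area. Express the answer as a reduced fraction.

Choose coordinates K = (0, 0), Z = (1, 0), U = (0, 1), B = (1, 2).
1. P lies on line KB with KP:PB = 5:2 ⇒ P = (5/7, 10/7)
2. E is where the line through B parallel to ZU meets line PU ⇒ E = (5/4, 7/4)
3. L lies on line PE with PL:LE = 3:4 ⇒ L = (185/196, 307/196)
2·[UBP] = -2/7, 2·[BLU] = -37/98
[UBP]:[BLU] = -2/7:-37/98 = 28/37

[UBP]:[BLU] = 28/37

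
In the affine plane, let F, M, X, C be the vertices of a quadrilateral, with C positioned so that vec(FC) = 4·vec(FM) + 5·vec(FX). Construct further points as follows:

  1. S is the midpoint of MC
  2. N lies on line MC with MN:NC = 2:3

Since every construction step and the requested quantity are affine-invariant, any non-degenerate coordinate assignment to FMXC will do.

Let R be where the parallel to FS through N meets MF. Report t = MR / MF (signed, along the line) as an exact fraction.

t = 4/5

Work in coordinates with F = (0, 0), M = (1, 0), X = (0, 1), C = (4, 5).
1. S is the midpoint of MC ⇒ S = (5/2, 5/2)
2. N lies on line MC with MN:NC = 2:3 ⇒ N = (11/5, 2)
through N parallel to FS: direction (5/2, 5/2); meets MF at R = (1/5, 0)
R = M + t·(F−M) with t = 4/5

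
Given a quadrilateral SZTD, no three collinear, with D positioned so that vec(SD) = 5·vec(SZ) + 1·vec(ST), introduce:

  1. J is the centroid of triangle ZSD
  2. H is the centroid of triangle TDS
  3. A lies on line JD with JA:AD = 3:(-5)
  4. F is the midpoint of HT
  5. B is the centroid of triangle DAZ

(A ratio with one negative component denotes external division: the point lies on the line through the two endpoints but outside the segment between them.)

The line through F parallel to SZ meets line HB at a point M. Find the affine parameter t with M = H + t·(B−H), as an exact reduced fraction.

Set S = (0, 0), Z = (1, 0), T = (0, 1), D = (5, 1); any affine frame gives the same invariant.
1. J is the centroid of triangle ZSD ⇒ J = (2, 1/3)
2. H is the centroid of triangle TDS ⇒ H = (5/3, 2/3)
3. A lies on line JD with JA:AD = 3:(-5) ⇒ A = (-5/2, -2/3)
4. F is the midpoint of HT ⇒ F = (5/6, 5/6)
5. B is the centroid of triangle DAZ ⇒ B = (7/6, 1/9)
through F parallel to SZ: direction (1, 0); meets HB at M = (109/60, 5/6)
M = H + t·(B−H) with t = -3/10

t = -3/10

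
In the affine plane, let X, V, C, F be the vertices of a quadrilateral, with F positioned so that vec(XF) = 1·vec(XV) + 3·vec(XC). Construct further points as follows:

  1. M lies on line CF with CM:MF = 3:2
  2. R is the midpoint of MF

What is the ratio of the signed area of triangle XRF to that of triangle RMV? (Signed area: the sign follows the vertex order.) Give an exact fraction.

Assign X = (0, 0), V = (1, 0), C = (0, 1), F = (1, 3) — the answer is frame-independent, so this choice is without loss of generality.
1. M lies on line CF with CM:MF = 3:2 ⇒ M = (3/5, 11/5)
2. R is the midpoint of MF ⇒ R = (4/5, 13/5)
2·[XRF] = -1/5, 2·[RMV] = 3/5
[XRF]:[RMV] = -1/5:3/5 = -1/3

[XRF]:[RMV] = -1/3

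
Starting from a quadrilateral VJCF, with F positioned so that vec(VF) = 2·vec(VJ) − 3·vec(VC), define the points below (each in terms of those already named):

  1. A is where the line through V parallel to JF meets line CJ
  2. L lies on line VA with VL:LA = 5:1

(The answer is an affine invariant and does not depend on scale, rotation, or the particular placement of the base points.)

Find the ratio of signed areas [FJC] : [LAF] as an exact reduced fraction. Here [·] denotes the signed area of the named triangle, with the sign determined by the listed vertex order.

[FJC]:[LAF] = -8

Work in coordinates with V = (0, 0), J = (1, 0), C = (0, 1), F = (2, -3).
1. A is where the line through V parallel to JF meets line CJ ⇒ A = (-1/2, 3/2)
2. L lies on line VA with VL:LA = 5:1 ⇒ L = (-5/12, 5/4)
2·[FJC] = 2, 2·[LAF] = -1/4
[FJC]:[LAF] = 2:-1/4 = -8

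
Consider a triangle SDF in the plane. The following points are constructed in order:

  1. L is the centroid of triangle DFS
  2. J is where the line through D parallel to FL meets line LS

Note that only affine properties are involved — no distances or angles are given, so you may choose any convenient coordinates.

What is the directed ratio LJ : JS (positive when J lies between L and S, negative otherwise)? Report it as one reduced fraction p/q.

LJ:JS = -1/2

Set S = (0, 0), D = (1, 0), F = (0, 1); any affine frame gives the same invariant.
1. L is the centroid of triangle DFS ⇒ L = (1/3, 1/3)
2. J is where the line through D parallel to FL meets line LS ⇒ J = (2/3, 2/3)
J = L + t·(S−L) with t = -1, so LJ:JS = t:(1−t) = -1:2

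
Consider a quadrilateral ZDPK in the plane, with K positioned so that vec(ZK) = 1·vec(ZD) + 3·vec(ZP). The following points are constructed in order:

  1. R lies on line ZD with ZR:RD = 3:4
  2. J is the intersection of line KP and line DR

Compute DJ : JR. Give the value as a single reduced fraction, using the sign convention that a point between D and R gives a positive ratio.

DJ:JR = -21/13

Assign Z = (0, 0), D = (1, 0), P = (0, 1), K = (1, 3) — the answer is frame-independent, so this choice is without loss of generality.
1. R lies on line ZD with ZR:RD = 3:4 ⇒ R = (3/7, 0)
2. J is the intersection of line KP and line DR ⇒ J = (-1/2, 0)
J = D + t·(R−D) with t = 21/8, so DJ:JR = t:(1−t) = 21/8:-13/8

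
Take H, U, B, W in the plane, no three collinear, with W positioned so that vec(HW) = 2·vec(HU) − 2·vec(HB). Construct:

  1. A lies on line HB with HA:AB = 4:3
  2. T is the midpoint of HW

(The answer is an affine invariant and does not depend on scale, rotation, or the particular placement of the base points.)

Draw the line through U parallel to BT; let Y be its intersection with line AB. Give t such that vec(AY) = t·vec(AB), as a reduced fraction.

t = 10/3

Choose coordinates H = (0, 0), U = (1, 0), B = (0, 1), W = (2, -2).
1. A lies on line HB with HA:AB = 4:3 ⇒ A = (0, 4/7)
2. T is the midpoint of HW ⇒ T = (1, -1)
through U parallel to BT: direction (1, -2); meets AB at Y = (0, 2)
Y = A + t·(B−A) with t = 10/3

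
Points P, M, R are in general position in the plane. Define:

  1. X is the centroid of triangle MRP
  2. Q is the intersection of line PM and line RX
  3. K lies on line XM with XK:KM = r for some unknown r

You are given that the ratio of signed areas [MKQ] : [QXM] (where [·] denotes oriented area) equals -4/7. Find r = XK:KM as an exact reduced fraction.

Set P = (0, 0), M = (1, 0), R = (0, 1); any affine frame gives the same invariant.
1. X is the centroid of triangle MRP ⇒ X = (1/3, 1/3)
2. Q is the intersection of line PM and line RX ⇒ Q = (1/2, 0)
3. With XK:KM = r, write λ = r/(r+1) so K = X + λ·(M−X); K is affine-linear in λ
Every point depending on K is an affine combination of K and λ-independent points, so each such coordinate is linear in λ; the λ² term in each signed area is a multiple of (M−X)×(M−X) = 0, so 2·[MKQ] and 2·[QXM] are each linear in λ. Evaluating at λ=0 and λ=1:
  2·[MKQ] = -1/6·λ + 1/6,   2·[QXM] = -1/6
So [MKQ]:[QXM] = (-1/6·λ + 1/6) / (-1/6). Setting this equal to -4/7:
  -1/6·λ + 1/6 = -4/7·(-1/6)  ⇒  λ = 3/7
Then r = λ/(1−λ) = (3/7)/(4/7) = 3/4. Check: with r = 3/4, K = (13/21, 4/21) and [MKQ]:[QXM] = -4/7 as required.

r = 3/4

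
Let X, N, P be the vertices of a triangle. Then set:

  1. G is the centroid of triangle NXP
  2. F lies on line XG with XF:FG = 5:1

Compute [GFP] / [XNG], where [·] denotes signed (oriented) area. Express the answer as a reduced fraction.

[GFP]:[XNG] = -1/6

Assign X = (0, 0), N = (1, 0), P = (0, 1) — the answer is frame-independent, so this choice is without loss of generality.
1. G is the centroid of triangle NXP ⇒ G = (1/3, 1/3)
2. F lies on line XG with XF:FG = 5:1 ⇒ F = (5/18, 5/18)
2·[GFP] = -1/18, 2·[XNG] = 1/3
[GFP]:[XNG] = -1/18:1/3 = -1/6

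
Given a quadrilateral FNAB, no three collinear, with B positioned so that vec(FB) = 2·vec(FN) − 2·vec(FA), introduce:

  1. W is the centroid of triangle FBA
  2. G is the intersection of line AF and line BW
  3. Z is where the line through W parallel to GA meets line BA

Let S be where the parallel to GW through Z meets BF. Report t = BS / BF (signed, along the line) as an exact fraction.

t = -2/3

Work in coordinates with F = (0, 0), N = (1, 0), A = (0, 1), B = (2, -2).
1. W is the centroid of triangle FBA ⇒ W = (2/3, -1/3)
2. G is the intersection of line AF and line BW ⇒ G = (0, 1/2)
3. Z is where the line through W parallel to GA meets line BA ⇒ Z = (2/3, 0)
through Z parallel to GW: direction (2/3, -5/6); meets BF at S = (10/3, -10/3)
S = B + t·(F−B) with t = -2/3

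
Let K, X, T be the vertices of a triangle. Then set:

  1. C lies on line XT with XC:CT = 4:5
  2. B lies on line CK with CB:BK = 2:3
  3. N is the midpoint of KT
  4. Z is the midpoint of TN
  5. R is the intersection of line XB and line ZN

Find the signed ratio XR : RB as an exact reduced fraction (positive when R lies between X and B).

XR:RB = -3

Work in coordinates with K = (0, 0), X = (1, 0), T = (0, 1).
1. C lies on line XT with XC:CT = 4:5 ⇒ C = (5/9, 4/9)
2. B lies on line CK with CB:BK = 2:3 ⇒ B = (1/3, 4/15)
3. N is the midpoint of KT ⇒ N = (0, 1/2)
4. Z is the midpoint of TN ⇒ Z = (0, 3/4)
5. R is the intersection of line XB and line ZN ⇒ R = (0, 2/5)
R = X + t·(B−X) with t = 3/2, so XR:RB = t:(1−t) = 3/2:-1/2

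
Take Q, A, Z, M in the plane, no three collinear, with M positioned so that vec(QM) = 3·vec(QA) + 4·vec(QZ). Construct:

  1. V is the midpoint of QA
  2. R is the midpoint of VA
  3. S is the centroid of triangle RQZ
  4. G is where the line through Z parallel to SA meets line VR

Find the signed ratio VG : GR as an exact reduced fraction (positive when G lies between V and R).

VG:GR = -7/6

Assign Q = (0, 0), A = (1, 0), Z = (0, 1), M = (3, 4) — the answer is frame-independent, so this choice is without loss of generality.
1. V is the midpoint of QA ⇒ V = (1/2, 0)
2. R is the midpoint of VA ⇒ R = (3/4, 0)
3. S is the centroid of triangle RQZ ⇒ S = (1/4, 1/3)
4. G is where the line through Z parallel to SA meets line VR ⇒ G = (9/4, 0)
G = V + t·(R−V) with t = 7, so VG:GR = t:(1−t) = 7:-6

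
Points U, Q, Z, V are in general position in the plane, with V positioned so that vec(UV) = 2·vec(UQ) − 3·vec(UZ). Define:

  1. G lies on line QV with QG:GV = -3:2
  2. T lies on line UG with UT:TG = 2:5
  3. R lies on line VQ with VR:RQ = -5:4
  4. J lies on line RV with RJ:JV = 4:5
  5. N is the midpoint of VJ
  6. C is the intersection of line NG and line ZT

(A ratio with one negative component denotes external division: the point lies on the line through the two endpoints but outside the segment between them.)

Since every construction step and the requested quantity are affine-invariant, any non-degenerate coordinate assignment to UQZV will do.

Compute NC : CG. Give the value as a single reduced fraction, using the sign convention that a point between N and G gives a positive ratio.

Set U = (0, 0), Q = (1, 0), Z = (0, 1), V = (2, -3); any affine frame gives the same invariant.
1. G lies on line QV with QG:GV = -3:2 ⇒ G = (4, -9)
2. T lies on line UG with UT:TG = 2:5 ⇒ T = (8/7, -18/7)
3. R lies on line VQ with VR:RQ = -5:4 ⇒ R = (-3, 12)
4. J lies on line RV with RJ:JV = 4:5 ⇒ J = (-7/9, 16/3)
5. N is the midpoint of VJ ⇒ N = (11/18, 7/6)
6. C is the intersection of line NG and line ZT ⇒ C = (-16, 51)
C = N + t·(G−N) with t = -299/61, so NC:CG = t:(1−t) = -299/61:360/61

NC:CG = -299/360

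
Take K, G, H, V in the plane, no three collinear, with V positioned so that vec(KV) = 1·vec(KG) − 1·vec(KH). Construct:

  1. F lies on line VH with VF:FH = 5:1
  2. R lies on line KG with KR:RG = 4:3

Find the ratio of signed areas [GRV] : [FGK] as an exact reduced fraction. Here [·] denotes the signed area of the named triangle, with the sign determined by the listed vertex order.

[GRV]:[FGK] = -9/14

Choose coordinates K = (0, 0), G = (1, 0), H = (0, 1), V = (1, -1).
1. F lies on line VH with VF:FH = 5:1 ⇒ F = (1/6, 2/3)
2. R lies on line KG with KR:RG = 4:3 ⇒ R = (4/7, 0)
2·[GRV] = 3/7, 2·[FGK] = -2/3
[GRV]:[FGK] = 3/7:-2/3 = -9/14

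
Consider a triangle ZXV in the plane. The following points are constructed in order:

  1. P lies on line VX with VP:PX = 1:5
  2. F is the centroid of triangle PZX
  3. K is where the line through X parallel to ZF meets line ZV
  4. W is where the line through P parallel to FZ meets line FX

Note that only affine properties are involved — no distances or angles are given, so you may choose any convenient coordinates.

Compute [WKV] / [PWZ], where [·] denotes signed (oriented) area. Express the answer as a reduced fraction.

[WKV]:[PWZ] = 48/35

Set Z = (0, 0), X = (1, 0), V = (0, 1); any affine frame gives the same invariant.
1. P lies on line VX with VP:PX = 1:5 ⇒ P = (1/6, 5/6)
2. F is the centroid of triangle PZX ⇒ F = (7/18, 5/18)
3. K is where the line through X parallel to ZF meets line ZV ⇒ K = (0, -5/7)
4. W is where the line through P parallel to FZ meets line FX ⇒ W = (-2/9, 5/9)
2·[WKV] = 8/21, 2·[PWZ] = 5/18
[WKV]:[PWZ] = 8/21:5/18 = 48/35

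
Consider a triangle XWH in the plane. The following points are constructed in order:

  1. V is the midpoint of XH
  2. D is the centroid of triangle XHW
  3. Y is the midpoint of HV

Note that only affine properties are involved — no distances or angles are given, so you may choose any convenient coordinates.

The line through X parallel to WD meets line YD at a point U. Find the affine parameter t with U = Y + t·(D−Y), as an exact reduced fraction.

t = 3

Set X = (0, 0), W = (1, 0), H = (0, 1); any affine frame gives the same invariant.
1. V is the midpoint of XH ⇒ V = (0, 1/2)
2. D is the centroid of triangle XHW ⇒ D = (1/3, 1/3)
3. Y is the midpoint of HV ⇒ Y = (0, 3/4)
through X parallel to WD: direction (-2/3, 1/3); meets YD at U = (1, -1/2)
U = Y + t·(D−Y) with t = 3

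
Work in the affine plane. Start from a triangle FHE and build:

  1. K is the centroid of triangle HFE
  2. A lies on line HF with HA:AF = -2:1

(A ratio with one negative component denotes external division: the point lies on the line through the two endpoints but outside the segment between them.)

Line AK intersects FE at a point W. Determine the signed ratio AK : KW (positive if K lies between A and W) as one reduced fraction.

AK:KW = -4

Choose coordinates F = (0, 0), H = (1, 0), E = (0, 1).
1. K is the centroid of triangle HFE ⇒ K = (1/3, 1/3)
2. A lies on line HF with HA:AF = -2:1 ⇒ A = (-1, 0)
line AK meets FE at W = (0, 1/4)
K = A + t·(W−A) with t = 4/3, so AK:KW = 4/3:-1/3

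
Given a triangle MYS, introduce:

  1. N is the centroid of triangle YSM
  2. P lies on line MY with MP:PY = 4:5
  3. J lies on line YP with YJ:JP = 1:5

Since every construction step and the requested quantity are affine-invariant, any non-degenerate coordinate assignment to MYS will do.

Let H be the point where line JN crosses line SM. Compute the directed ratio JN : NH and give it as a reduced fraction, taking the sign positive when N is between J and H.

Work in coordinates with M = (0, 0), Y = (1, 0), S = (0, 1).
1. N is the centroid of triangle YSM ⇒ N = (1/3, 1/3)
2. P lies on line MY with MP:PY = 4:5 ⇒ P = (4/9, 0)
3. J lies on line YP with YJ:JP = 1:5 ⇒ J = (49/54, 0)
line JN meets SM at H = (0, 49/93)
N = J + t·(H−J) with t = 31/49, so JN:NH = 31/49:18/49

JN:NH = 31/18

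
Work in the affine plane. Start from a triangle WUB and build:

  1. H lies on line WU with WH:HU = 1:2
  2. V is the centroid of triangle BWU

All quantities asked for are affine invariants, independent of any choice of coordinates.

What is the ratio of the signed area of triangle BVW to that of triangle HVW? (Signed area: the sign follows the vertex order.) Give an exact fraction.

[BVW]:[HVW] = -3

Choose coordinates W = (0, 0), U = (1, 0), B = (0, 1).
1. H lies on line WU with WH:HU = 1:2 ⇒ H = (1/3, 0)
2. V is the centroid of triangle BWU ⇒ V = (1/3, 1/3)
2·[BVW] = -1/3, 2·[HVW] = 1/9
[BVW]:[HVW] = -1/3:1/9 = -3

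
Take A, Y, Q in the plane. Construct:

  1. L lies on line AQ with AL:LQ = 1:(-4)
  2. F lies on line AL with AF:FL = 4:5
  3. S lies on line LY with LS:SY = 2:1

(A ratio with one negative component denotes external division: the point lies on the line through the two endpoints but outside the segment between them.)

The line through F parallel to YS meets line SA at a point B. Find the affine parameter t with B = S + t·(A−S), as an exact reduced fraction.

t = 5/9

Work in coordinates with A = (0, 0), Y = (1, 0), Q = (0, 1).
1. L lies on line AQ with AL:LQ = 1:(-4) ⇒ L = (0, -1/3)
2. F lies on line AL with AF:FL = 4:5 ⇒ F = (0, -4/27)
3. S lies on line LY with LS:SY = 2:1 ⇒ S = (2/3, -1/9)
through F parallel to YS: direction (-1/3, -1/9); meets SA at B = (8/27, -4/81)
B = S + t·(A−S) with t = 5/9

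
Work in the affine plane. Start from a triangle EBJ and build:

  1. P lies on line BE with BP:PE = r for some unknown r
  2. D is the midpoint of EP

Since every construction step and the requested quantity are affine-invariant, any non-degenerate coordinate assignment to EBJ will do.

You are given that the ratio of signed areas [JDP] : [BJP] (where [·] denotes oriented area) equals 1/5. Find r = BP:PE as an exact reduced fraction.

Assign E = (0, 0), B = (1, 0), J = (0, 1) — the answer is frame-independent, so this choice is without loss of generality.
1. With BP:PE = r, write λ = r/(r+1) so P = B + λ·(E−B); P is affine-linear in λ
2. D is the midpoint of EP ⇒ D is an affine combination of earlier points and hence also affine-linear in λ
Every point depending on P is an affine combination of P and λ-independent points, so each such coordinate is linear in λ; the λ² term in each signed area is a multiple of (E−B)×(E−B) = 0, so 2·[JDP] and 2·[BJP] are each linear in λ. Evaluating at λ=0 and λ=1:
  2·[JDP] = -1/2·λ + 1/2,   2·[BJP] = λ
So [JDP]:[BJP] = (-1/2·λ + 1/2) / (λ). Setting this equal to 1/5:
  -1/2·λ + 1/2 = 1/5·(λ)  ⇒  λ = 5/7
Then r = λ/(1−λ) = (5/7)/(2/7) = 5/2. Check: with r = 5/2, P = (2/7, 0) and [JDP]:[BJP] = 1/5 as required.

r = 5/2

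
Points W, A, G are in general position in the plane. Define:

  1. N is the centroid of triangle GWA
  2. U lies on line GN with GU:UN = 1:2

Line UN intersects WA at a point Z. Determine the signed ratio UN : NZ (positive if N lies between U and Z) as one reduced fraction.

UN:NZ = 4/3

Assign W = (0, 0), A = (1, 0), G = (0, 1) — the answer is frame-independent, so this choice is without loss of generality.
1. N is the centroid of triangle GWA ⇒ N = (1/3, 1/3)
2. U lies on line GN with GU:UN = 1:2 ⇒ U = (1/9, 7/9)
line UN meets WA at Z = (1/2, 0)
N = U + t·(Z−U) with t = 4/7, so UN:NZ = 4/7:3/7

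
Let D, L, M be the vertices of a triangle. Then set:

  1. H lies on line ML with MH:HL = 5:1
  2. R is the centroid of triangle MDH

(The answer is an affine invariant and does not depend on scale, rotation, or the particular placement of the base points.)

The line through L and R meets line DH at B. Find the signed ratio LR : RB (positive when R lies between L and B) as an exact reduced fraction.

Choose coordinates D = (0, 0), L = (1, 0), M = (0, 1).
1. H lies on line ML with MH:HL = 5:1 ⇒ H = (5/6, 1/6)
2. R is the centroid of triangle MDH ⇒ R = (5/18, 7/18)
line LR meets DH at B = (35/48, 7/48)
R = L + t·(B−L) with t = 8/3, so LR:RB = 8/3:-5/3

LR:RB = -8/5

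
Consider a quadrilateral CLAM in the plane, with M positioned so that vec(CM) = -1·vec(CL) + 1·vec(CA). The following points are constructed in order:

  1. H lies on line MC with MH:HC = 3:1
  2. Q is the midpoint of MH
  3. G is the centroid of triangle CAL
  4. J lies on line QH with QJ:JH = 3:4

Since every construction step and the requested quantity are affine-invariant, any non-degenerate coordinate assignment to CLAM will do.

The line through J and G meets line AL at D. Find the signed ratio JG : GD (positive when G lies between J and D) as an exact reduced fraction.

Set C = (0, 0), L = (1, 0), A = (0, 1), M = (-1, 1); any affine frame gives the same invariant.
1. H lies on line MC with MH:HC = 3:1 ⇒ H = (-1/4, 1/4)
2. Q is the midpoint of MH ⇒ Q = (-5/8, 5/8)
3. G is the centroid of triangle CAL ⇒ G = (1/3, 1/3)
4. J lies on line QH with QJ:JH = 3:4 ⇒ J = (-13/28, 13/28)
line JG meets AL at D = (41/56, 15/56)
G = J + t·(D−J) with t = 2/3, so JG:GD = 2/3:1/3

JG:GD = 2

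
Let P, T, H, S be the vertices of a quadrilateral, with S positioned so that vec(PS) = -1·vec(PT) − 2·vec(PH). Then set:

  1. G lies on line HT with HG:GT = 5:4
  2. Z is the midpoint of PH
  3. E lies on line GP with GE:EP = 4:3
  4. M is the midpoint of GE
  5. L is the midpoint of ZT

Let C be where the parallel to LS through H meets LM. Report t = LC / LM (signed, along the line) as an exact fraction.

t = 27/4

Choose coordinates P = (0, 0), T = (1, 0), H = (0, 1), S = (-1, -2).
1. G lies on line HT with HG:GT = 5:4 ⇒ G = (5/9, 4/9)
2. Z is the midpoint of PH ⇒ Z = (0, 1/2)
3. E lies on line GP with GE:EP = 4:3 ⇒ E = (5/21, 4/21)
4. M is the midpoint of GE ⇒ M = (25/63, 20/63)
5. L is the midpoint of ZT ⇒ L = (1/2, 1/4)
through H parallel to LS: direction (-3/2, -9/4); meets LM at C = (-11/56, 79/112)
C = L + t·(M−L) with t = 27/4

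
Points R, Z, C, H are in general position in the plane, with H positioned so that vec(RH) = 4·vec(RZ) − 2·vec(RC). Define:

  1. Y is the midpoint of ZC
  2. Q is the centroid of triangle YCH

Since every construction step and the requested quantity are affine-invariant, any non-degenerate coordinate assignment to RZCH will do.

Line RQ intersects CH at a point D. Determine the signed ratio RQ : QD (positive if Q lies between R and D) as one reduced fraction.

RQ:QD = 23

Assign R = (0, 0), Z = (1, 0), C = (0, 1), H = (4, -2) — the answer is frame-independent, so this choice is without loss of generality.
1. Y is the midpoint of ZC ⇒ Y = (1/2, 1/2)
2. Q is the centroid of triangle YCH ⇒ Q = (3/2, -1/6)
line RQ meets CH at D = (36/23, -4/23)
Q = R + t·(D−R) with t = 23/24, so RQ:QD = 23/24:1/24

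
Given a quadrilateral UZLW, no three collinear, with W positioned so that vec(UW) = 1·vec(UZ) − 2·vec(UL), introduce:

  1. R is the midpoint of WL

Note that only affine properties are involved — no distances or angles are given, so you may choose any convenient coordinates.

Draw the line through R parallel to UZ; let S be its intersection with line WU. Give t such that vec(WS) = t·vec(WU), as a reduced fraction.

Work in coordinates with U = (0, 0), Z = (1, 0), L = (0, 1), W = (1, -2).
1. R is the midpoint of WL ⇒ R = (1/2, -1/2)
through R parallel to UZ: direction (1, 0); meets WU at S = (1/4, -1/2)
S = W + t·(U−W) with t = 3/4

t = 3/4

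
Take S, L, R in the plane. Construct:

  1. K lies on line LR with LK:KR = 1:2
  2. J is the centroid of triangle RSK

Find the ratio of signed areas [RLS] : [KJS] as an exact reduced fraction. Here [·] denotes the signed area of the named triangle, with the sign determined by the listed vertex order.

[RLS]:[KJS] = -9/2

Set S = (0, 0), L = (1, 0), R = (0, 1); any affine frame gives the same invariant.
1. K lies on line LR with LK:KR = 1:2 ⇒ K = (2/3, 1/3)
2. J is the centroid of triangle RSK ⇒ J = (2/9, 4/9)
2·[RLS] = -1, 2·[KJS] = 2/9
[RLS]:[KJS] = -1:2/9 = -9/2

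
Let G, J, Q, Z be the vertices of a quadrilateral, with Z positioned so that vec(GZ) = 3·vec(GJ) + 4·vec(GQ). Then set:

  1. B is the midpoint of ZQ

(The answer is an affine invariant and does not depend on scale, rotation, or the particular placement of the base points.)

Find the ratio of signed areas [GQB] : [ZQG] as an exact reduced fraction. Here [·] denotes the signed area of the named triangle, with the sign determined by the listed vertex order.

[GQB]:[ZQG] = -1/2

Choose coordinates G = (0, 0), J = (1, 0), Q = (0, 1), Z = (3, 4).
1. B is the midpoint of ZQ ⇒ B = (3/2, 5/2)
2·[GQB] = -3/2, 2·[ZQG] = 3
[GQB]:[ZQG] = -3/2:3 = -1/2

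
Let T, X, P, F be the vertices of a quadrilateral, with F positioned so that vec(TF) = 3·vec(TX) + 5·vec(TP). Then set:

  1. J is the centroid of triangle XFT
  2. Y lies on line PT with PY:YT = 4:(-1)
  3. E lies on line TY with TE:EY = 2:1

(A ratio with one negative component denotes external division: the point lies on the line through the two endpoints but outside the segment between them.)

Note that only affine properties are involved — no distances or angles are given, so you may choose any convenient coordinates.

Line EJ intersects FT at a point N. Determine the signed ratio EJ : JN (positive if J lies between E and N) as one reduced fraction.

Set T = (0, 0), X = (1, 0), P = (0, 1), F = (3, 5); any affine frame gives the same invariant.
1. J is the centroid of triangle XFT ⇒ J = (4/3, 5/3)
2. Y lies on line PT with PY:YT = 4:(-1) ⇒ Y = (0, -1/3)
3. E lies on line TY with TE:EY = 2:1 ⇒ E = (0, -2/9)
line EJ meets FT at N = (-8/9, -40/27)
J = E + t·(N−E) with t = -3/2, so EJ:JN = -3/2:5/2

EJ:JN = -3/5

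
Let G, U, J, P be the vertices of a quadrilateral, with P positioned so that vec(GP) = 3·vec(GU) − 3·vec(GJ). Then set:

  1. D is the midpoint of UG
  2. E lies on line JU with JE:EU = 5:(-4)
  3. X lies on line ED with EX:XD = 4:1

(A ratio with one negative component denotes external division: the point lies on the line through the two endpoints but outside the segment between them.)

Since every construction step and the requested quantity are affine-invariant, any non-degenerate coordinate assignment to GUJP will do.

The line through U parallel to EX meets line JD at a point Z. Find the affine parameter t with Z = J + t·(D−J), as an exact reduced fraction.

Assign G = (0, 0), U = (1, 0), J = (0, 1), P = (3, -3) — the answer is frame-independent, so this choice is without loss of generality.
1. D is the midpoint of UG ⇒ D = (1/2, 0)
2. E lies on line JU with JE:EU = 5:(-4) ⇒ E = (5, -4)
3. X lies on line ED with EX:XD = 4:1 ⇒ X = (7/5, -4/5)
through U parallel to EX: direction (-18/5, 16/5); meets JD at Z = (1/10, 4/5)
Z = J + t·(D−J) with t = 1/5

t = 1/5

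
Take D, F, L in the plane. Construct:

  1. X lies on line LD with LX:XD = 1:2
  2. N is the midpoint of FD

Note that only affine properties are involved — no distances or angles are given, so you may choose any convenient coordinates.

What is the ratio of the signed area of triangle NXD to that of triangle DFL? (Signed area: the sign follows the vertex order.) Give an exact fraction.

[NXD]:[DFL] = 1/3

Assign D = (0, 0), F = (1, 0), L = (0, 1) — the answer is frame-independent, so this choice is without loss of generality.
1. X lies on line LD with LX:XD = 1:2 ⇒ X = (0, 2/3)
2. N is the midpoint of FD ⇒ N = (1/2, 0)
2·[NXD] = 1/3, 2·[DFL] = 1
[NXD]:[DFL] = 1/3:1 = 1/3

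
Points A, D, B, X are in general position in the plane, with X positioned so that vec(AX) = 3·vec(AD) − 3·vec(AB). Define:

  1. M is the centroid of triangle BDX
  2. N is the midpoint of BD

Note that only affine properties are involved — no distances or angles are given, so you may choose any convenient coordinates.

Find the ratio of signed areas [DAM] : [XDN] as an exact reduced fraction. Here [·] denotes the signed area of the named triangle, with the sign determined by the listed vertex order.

[DAM]:[XDN] = 4/3

Set A = (0, 0), D = (1, 0), B = (0, 1), X = (3, -3); any affine frame gives the same invariant.
1. M is the centroid of triangle BDX ⇒ M = (4/3, -2/3)
2. N is the midpoint of BD ⇒ N = (1/2, 1/2)
2·[DAM] = 2/3, 2·[XDN] = 1/2
[DAM]:[XDN] = 2/3:1/2 = 4/3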